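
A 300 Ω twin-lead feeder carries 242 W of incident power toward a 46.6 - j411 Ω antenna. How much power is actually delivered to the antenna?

|Γ| = |(-253.4 − j411)/(346.6 − j411)| = 0.898
|Γ|² = 0.807
P_refl = |Γ|²·P_inc = 195 W, P_del = (1 − |Γ|²)·P_inc = 46.8 W

P_delivered ≈ 46.8 W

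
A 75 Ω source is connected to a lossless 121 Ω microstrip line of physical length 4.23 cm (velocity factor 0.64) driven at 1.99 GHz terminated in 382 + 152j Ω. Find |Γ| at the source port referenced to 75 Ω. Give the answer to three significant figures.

|Γ| ≈ 0.675

λ = v/f = 0.64·c / 1.99 GHz = 0.0965 m
βl = 2π·l/λ = 2π × 0.438 = 158°
tan(βl) = -0.407
Z_in = Z_0·(Z_L + jZ_0·tanβl)/(Z_0 + jZ_L·tanβl) = 113 + j164 Ω
Γ_s = (Z_in − Z_s)/(Z_in + Z_s) = (38 + j164)/(188 + j164), |Γ_s| = 0.675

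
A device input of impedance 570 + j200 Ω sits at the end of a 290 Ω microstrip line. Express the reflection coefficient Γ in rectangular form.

Γ ≈ 0.36 + j0.149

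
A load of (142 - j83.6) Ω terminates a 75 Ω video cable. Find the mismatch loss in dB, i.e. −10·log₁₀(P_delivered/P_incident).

mismatch loss ≈ 1.04 dB

Γ = (67 − j83.6)/(217 − j83.6), |Γ| = 0.461
|Γ|² = 0.212, so P_del/P_inc = 1 − |Γ|² = 0.788
ML = −10·log₁₀(1 − |Γ|²)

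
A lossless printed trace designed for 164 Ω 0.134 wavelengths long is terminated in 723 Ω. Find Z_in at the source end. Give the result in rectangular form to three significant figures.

Z_in ≈ 64.2 − j133 Ω

βl = 2π × 0.134 = 48.2°
tan(βl) = tan(48.2°) = 1.12
Z_in = Z_0·(Z_L + jZ_0·tanβl)/(Z_0 + jZ_L·tanβl)
     = 164·(723 + j184)/(164 + j810)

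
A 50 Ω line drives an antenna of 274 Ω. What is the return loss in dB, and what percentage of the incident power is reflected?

RL ≈ 3.21 dB; 47.8% of incident power reflected

Γ = (274 − 50)/(274 + 50) = 0.691
RL = −20·log₁₀(0.691) = 3.21 dB
P_refl/P_inc = |Γ|² = 0.478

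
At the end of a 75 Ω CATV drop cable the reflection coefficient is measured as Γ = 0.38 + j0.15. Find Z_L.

Z_L = Z_0·(1 + Γ)/(1 − Γ) = 75·(1.38 + j0.15)/(0.62 − j0.15)

Z_L ≈ 154 + j55.3 Ω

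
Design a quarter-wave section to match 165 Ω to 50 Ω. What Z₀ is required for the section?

Z_qwt ≈ 90.8 Ω

Z_qwt = √(Z_0·R_L) = √(50 × 165) = √8250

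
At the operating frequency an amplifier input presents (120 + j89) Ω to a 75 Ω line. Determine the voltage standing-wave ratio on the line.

VSWR ≈ 2.74

Γ = (Z_L − Z_0)/(Z_L + Z_0) = (45 + j89)/(195 + j89)
|Γ| = 99.7/214 = 0.465
VSWR = (1 + |Γ|)/(1 − |Γ|) = 1.47/0.535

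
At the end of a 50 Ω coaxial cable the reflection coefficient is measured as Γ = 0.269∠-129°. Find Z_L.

Z_L ≈ 32.9 − j14.8 Ω

Z_L = Z_0·(1 + Γ)/(1 − Γ) = 50·(0.831 − j0.209)/(1.17 + j0.209)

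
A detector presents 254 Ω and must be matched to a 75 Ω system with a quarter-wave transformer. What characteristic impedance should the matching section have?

Z_qwt ≈ 138 Ω

Z_qwt = √(Z_0·R_L) = √(75 × 254) = √19050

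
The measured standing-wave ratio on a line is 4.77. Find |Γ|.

|Γ| ≈ 0.653

|Γ| = (S − 1)/(S + 1) = (4.77 − 1)/(4.77 + 1) = 3.77/5.77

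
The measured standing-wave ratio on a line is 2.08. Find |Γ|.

|Γ| ≈ 0.351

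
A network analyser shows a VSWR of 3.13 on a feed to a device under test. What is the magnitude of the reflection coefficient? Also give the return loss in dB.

|Γ| ≈ 0.516; return loss ≈ 5.75 dB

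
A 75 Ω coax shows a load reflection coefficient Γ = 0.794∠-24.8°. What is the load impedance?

Z_L = Z_0·(1 + Γ)/(1 − Γ) = 75·(1.72 − j0.333)/(0.279 + j0.333)

Z_L ≈ 147 − j264 Ω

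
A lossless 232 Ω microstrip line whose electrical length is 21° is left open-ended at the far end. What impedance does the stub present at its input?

tan(βl) = 0.384
For an open-ended stub, Z_in = −jZ_0·cot(βl) = −jZ_0/tan(βl)

Z_in ≈ −j604 Ω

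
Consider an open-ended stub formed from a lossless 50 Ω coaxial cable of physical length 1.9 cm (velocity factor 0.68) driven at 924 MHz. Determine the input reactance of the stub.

λ = v/f = 0.68·c / 924 MHz = 0.221 m
βl = 2π·l/λ = 2π × 0.0861 = 31°
tan(βl) = 0.6
For an open-ended stub, Z_in = −jZ_0·cot(βl) = −jZ_0/tan(βl)

X_in ≈ -83.3 Ω (capacitive)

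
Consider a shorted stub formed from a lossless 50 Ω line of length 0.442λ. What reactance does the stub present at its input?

βl = 2π × 0.442 = 159°
tan(βl) = -0.381
For a shorted stub, Z_in = jZ_0·tan(βl)

X_in ≈ -19.1 Ω (capacitive)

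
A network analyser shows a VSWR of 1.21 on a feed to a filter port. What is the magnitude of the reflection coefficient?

|Γ| ≈ 0.095

|Γ| = (S − 1)/(S + 1) = (1.21 − 1)/(1.21 + 1) = 0.21/2.21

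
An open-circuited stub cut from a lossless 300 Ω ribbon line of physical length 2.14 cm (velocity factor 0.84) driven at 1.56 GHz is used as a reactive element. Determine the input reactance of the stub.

X_in ≈ -273 Ω (capacitive)

λ = v/f = 0.84·c / 1.56 GHz = 0.162 m
βl = 2π·l/λ = 2π × 0.132 = 47.7°
tan(βl) = 1.1
For an open-circuited stub, Z_in = −jZ_0·cot(βl) = −jZ_0/tan(βl)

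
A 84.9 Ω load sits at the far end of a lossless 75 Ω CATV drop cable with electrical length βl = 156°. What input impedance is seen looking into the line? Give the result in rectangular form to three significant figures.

tan(βl) = tan(156°) = -0.445
Z_in = Z_0·(Z_L + jZ_0·tanβl)/(Z_0 + jZ_L·tanβl)
     = 75·(84.9 − j33.4)/(75 − j37.8)

Z_in ≈ 81.1 + j7.49 Ω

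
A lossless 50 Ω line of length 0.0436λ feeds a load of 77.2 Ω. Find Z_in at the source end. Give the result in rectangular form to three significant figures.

Z_in ≈ 70.1 − j16.4 Ω

βl = 2π × 0.0436 = 15.7°
tan(βl) = tan(15.7°) = 0.281
Z_in = Z_0·(Z_L + jZ_0·tanβl)/(Z_0 + jZ_L·tanβl)
     = 50·(77.2 + j14.1)/(50 + j21.7)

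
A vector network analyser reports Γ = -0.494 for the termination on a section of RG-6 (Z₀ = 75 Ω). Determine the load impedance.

Z_L ≈ 25.4 Ω

Z_L = Z_0·(1 + Γ)/(1 − Γ) = 75·(0.506)/(1.49)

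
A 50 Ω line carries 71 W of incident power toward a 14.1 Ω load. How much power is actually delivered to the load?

Γ = (14.1 − 50)/(14.1 + 50) = -0.56
|Γ|² = 0.314
P_refl = |Γ|²·P_inc = 22.3 W, P_del = (1 − |Γ|²)·P_inc = 48.7 W

P_delivered ≈ 48.7 W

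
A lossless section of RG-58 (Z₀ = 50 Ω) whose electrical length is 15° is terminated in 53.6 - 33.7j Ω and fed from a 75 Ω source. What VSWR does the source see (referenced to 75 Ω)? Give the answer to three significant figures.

VSWR ≈ 2.24

tan(βl) = 0.268
Z_in = Z_0·(Z_L + jZ_0·tanβl)/(Z_0 + jZ_L·tanβl) = 38.9 − j26.7 Ω
Γ_s = (Z_in − Z_s)/(Z_in + Z_s) = (-36.1 − j26.7)/(114 − j26.7), |Γ_s| = 0.384
VSWR = (1 + |Γ_s|)/(1 − |Γ_s|)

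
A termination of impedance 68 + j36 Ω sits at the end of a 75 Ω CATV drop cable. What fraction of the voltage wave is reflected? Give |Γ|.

|Γ| ≈ 0.249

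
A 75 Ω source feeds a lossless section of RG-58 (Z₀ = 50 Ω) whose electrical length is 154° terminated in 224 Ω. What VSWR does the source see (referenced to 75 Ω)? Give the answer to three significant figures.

VSWR ≈ 3.74

tan(βl) = -0.488
Z_in = Z_0·(Z_L + jZ_0·tanβl)/(Z_0 + jZ_L·tanβl) = 48 + j80.5 Ω
Γ_s = (Z_in − Z_s)/(Z_in + Z_s) = (-27 + j80.5)/(123 + j80.5), |Γ_s| = 0.578
VSWR = (1 + |Γ_s|)/(1 − |Γ_s|)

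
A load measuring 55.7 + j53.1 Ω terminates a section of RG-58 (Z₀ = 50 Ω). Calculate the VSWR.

Γ = (Z_L − Z_0)/(Z_L + Z_0) = (5.7 + j53.1)/(105.7 + j53.1)
|Γ| = 53.4/118 = 0.451
VSWR = (1 + |Γ|)/(1 − |Γ|) = 1.45/0.549

VSWR ≈ 2.65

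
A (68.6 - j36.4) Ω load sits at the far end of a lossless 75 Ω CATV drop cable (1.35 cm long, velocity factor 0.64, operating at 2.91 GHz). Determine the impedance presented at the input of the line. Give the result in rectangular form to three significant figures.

Z_in ≈ 51.6 + j22 Ω

λ = v/f = 0.64·c / 2.91 GHz = 0.066 m
βl = 2π·l/λ = 2π × 0.205 = 73.7°
tan(βl) = tan(73.7°) = 3.41
Z_in = Z_0·(Z_L + jZ_0·tanβl)/(Z_0 + jZ_L·tanβl)
     = 75·(68.6 + j219)/(199 + j234)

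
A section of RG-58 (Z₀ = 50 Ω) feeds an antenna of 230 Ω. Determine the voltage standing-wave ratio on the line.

VSWR ≈ 4.6

Γ = (230 − 50)/(230 + 50) = 0.643
VSWR = (1 + 0.643)/(1 − 0.643)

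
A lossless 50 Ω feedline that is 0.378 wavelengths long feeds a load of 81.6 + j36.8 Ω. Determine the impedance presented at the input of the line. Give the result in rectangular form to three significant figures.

Z_in ≈ 29.2 + j20.2 Ω

βl = 2π × 0.378 = 136°
tan(βl) = tan(136°) = -0.963
Z_in = Z_0·(Z_L + jZ_0·tanβl)/(Z_0 + jZ_L·tanβl)
     = 50·(81.6 − j11.3)/(85.4 − j78.6)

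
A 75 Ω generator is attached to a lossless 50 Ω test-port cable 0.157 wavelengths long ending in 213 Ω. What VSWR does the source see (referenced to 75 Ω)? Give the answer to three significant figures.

βl = 2π × 0.157 = 56.5°
tan(βl) = 1.51
Z_in = Z_0·(Z_L + jZ_0·tanβl)/(Z_0 + jZ_L·tanβl) = 16.5 − j30.5 Ω
Γ_s = (Z_in − Z_s)/(Z_in + Z_s) = (-58.5 − j30.5)/(91.5 − j30.5), |Γ_s| = 0.684
VSWR = (1 + |Γ_s|)/(1 − |Γ_s|)

VSWR ≈ 5.34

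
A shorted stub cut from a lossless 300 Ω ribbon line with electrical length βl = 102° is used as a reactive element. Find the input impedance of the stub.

Z_in ≈ −j1410 Ω

tan(βl) = -4.7
For a shorted stub, Z_in = jZ_0·tan(βl)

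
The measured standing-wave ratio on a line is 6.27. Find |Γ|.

|Γ| = (S − 1)/(S + 1) = (6.27 − 1)/(6.27 + 1) = 5.27/7.27

|Γ| ≈ 0.725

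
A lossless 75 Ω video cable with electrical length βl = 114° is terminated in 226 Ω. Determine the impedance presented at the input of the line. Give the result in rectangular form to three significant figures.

tan(βl) = tan(114°) = -2.25
Z_in = Z_0·(Z_L + jZ_0·tanβl)/(Z_0 + jZ_L·tanβl)
     = 75·(226 − j168)/(75 − j508)

Z_in ≈ 29.2 + j29.1 Ω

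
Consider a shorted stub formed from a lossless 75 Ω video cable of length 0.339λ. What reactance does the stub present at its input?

βl = 2π × 0.339 = 122°
tan(βl) = -1.6
For a shorted stub, Z_in = jZ_0·tan(βl)

X_in ≈ -120 Ω (capacitive)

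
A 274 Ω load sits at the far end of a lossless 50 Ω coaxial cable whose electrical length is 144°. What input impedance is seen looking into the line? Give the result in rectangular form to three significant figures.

tan(βl) = tan(144°) = -0.727
Z_in = Z_0·(Z_L + jZ_0·tanβl)/(Z_0 + jZ_L·tanβl)
     = 50·(274 − j36.3)/(50 − j199)

Z_in ≈ 24.8 + j62.6 Ω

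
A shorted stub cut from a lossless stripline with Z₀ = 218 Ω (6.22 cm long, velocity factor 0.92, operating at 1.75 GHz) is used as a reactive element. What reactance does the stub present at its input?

X_in ≈ -170 Ω (capacitive)

λ = v/f = 0.92·c / 1.75 GHz = 0.158 m
βl = 2π·l/λ = 2π × 0.394 = 142°
tan(βl) = -0.782
For a shorted stub, Z_in = jZ_0·tan(βl)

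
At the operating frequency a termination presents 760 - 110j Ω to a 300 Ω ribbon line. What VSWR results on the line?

VSWR ≈ 2.6

Γ = (Z_L − Z_0)/(Z_L + Z_0) = (460 − j110)/(1060 − j110)
|Γ| = 473/1070 = 0.444
VSWR = (1 + |Γ|)/(1 − |Γ|) = 1.44/0.556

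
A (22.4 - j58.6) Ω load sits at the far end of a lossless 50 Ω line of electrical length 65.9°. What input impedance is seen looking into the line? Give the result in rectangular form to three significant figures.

Z_in ≈ 9.52 + j12.1 Ω

tan(βl) = tan(65.9°) = 2.24
Z_in = Z_0·(Z_L + jZ_0·tanβl)/(Z_0 + jZ_L·tanβl)
     = 50·(22.4 + j53.2)/(181 + j50.1)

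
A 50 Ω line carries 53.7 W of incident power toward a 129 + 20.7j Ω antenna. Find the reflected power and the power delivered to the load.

P_reflected ≈ 11 W; P_delivered ≈ 42.7 W

|Γ| = |(79 + j20.7)/(179 + j20.7)| = 0.453
|Γ|² = 0.205
P_refl = |Γ|²·P_inc = 11 W, P_del = (1 − |Γ|²)·P_inc = 42.7 W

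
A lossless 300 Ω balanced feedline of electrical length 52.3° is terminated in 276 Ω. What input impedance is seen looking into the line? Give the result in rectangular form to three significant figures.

tan(βl) = tan(52.3°) = 1.29
Z_in = Z_0·(Z_L + jZ_0·tanβl)/(Z_0 + jZ_L·tanβl)
     = 300·(276 + j388)/(300 + j357)

Z_in ≈ 305 + j24.7 Ω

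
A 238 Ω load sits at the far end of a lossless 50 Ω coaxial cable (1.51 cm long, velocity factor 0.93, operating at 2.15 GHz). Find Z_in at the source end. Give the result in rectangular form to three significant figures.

λ = v/f = 0.93·c / 2.15 GHz = 0.13 m
βl = 2π·l/λ = 2π × 0.116 = 41.9°
tan(βl) = tan(41.9°) = 0.897
Z_in = Z_0·(Z_L + jZ_0·tanβl)/(Z_0 + jZ_L·tanβl)
     = 50·(238 + j44.8)/(50 + j213)

Z_in ≈ 22.3 − j50.5 Ω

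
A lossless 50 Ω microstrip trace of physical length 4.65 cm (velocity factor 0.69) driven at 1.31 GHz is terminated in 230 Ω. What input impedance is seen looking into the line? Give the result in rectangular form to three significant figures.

Z_in ≈ 11.7 + j13.6 Ω

λ = v/f = 0.69·c / 1.31 GHz = 0.158 m
βl = 2π·l/λ = 2π × 0.294 = 106°
tan(βl) = tan(106°) = -3.5
Z_in = Z_0·(Z_L + jZ_0·tanβl)/(Z_0 + jZ_L·tanβl)
     = 50·(230 − j175)/(50 − j805)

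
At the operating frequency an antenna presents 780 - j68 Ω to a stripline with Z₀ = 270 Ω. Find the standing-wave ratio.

VSWR ≈ 2.91

Γ = (Z_L − Z_0)/(Z_L + Z_0) = (510 − j68)/(1050 − j68)
|Γ| = 515/1050 = 0.489
VSWR = (1 + |Γ|)/(1 − |Γ|) = 1.49/0.511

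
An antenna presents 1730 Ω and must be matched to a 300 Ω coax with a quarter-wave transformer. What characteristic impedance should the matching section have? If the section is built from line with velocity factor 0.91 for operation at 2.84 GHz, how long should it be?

Z_qwt ≈ 720 Ω; length ≈ 2.4 cm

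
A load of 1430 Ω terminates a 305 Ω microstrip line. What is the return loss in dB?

RL ≈ 3.76 dB

Γ = (1430 − 305)/(1430 + 305) = 0.648
RL = −20·log₁₀|Γ| = −20·log₁₀(0.648)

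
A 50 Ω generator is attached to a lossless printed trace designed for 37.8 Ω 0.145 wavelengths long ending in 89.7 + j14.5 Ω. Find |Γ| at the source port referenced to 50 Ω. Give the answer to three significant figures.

βl = 2π × 0.145 = 52.2°
tan(βl) = 1.29
Z_in = Z_0·(Z_L + jZ_0·tanβl)/(Z_0 + jZ_L·tanβl) = 24.8 − j25.2 Ω
Γ_s = (Z_in − Z_s)/(Z_in + Z_s) = (-25.2 − j25.2)/(74.8 − j25.2), |Γ_s| = 0.451

|Γ| ≈ 0.451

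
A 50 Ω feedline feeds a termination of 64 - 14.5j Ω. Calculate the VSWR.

VSWR ≈ 1.43

Γ = (Z_L − Z_0)/(Z_L + Z_0) = (14 − j14.5)/(114 − j14.5)
|Γ| = 20.2/115 = 0.175
VSWR = (1 + |Γ|)/(1 − |Γ|) = 1.18/0.825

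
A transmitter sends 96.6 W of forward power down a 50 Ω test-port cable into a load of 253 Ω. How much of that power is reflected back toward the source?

Γ = (253 − 50)/(253 + 50) = 0.67
|Γ|² = 0.449
P_refl = |Γ|²·P_inc = 43.4 W, P_del = (1 − |Γ|²)·P_inc = 53.2 W

P_reflected ≈ 43.4 W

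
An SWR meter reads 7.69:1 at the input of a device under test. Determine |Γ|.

|Γ| = (S − 1)/(S + 1) = (7.69 − 1)/(7.69 + 1) = 6.69/8.69

|Γ| ≈ 0.77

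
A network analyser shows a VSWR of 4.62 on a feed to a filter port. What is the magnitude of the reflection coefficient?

|Γ| ≈ 0.644

|Γ| = (S − 1)/(S + 1) = (4.62 − 1)/(4.62 + 1) = 3.62/5.62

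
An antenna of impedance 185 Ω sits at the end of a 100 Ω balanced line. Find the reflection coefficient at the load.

Γ = (Z_L − Z_0)/(Z_L + Z_0) = (185 − 100)/(185 + 100) = 85/285

Γ = 0.298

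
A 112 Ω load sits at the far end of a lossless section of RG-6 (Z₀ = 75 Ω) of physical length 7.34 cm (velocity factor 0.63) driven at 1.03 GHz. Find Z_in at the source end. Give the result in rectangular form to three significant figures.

λ = v/f = 0.63·c / 1.03 GHz = 0.183 m
βl = 2π·l/λ = 2π × 0.4 = 144°
tan(βl) = tan(144°) = -0.726
Z_in = Z_0·(Z_L + jZ_0·tanβl)/(Z_0 + jZ_L·tanβl)
     = 75·(112 − j54.5)/(75 − j81.4)

Z_in ≈ 78.6 + j30.8 Ω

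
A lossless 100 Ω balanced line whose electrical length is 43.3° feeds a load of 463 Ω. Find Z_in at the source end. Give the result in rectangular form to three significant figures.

Z_in ≈ 43.6 − j96.1 Ω

tan(βl) = tan(43.3°) = 0.942
Z_in = Z_0·(Z_L + jZ_0·tanβl)/(Z_0 + jZ_L·tanβl)
     = 100·(463 + j94.2)/(100 + j436)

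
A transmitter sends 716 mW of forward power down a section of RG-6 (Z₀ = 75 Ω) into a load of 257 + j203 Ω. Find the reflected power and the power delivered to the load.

|Γ| = |(182 + j203)/(332 + j203)| = 0.701
|Γ|² = 0.491
P_refl = |Γ|²·P_inc = 351 mW, P_del = (1 − |Γ|²)·P_inc = 365 mW

P_reflected ≈ 351 mW; P_delivered ≈ 365 mW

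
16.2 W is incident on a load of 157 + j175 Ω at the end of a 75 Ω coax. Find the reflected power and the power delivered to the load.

|Γ| = |(82 + j175)/(232 + j175)| = 0.665
|Γ|² = 0.442
P_refl = |Γ|²·P_inc = 7.16 W, P_del = (1 − |Γ|²)·P_inc = 9.04 W

P_reflected ≈ 7.16 W; P_delivered ≈ 9.04 W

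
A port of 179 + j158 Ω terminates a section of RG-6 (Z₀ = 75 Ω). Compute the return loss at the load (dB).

Γ = (104 + j158)/(254 + j158), |Γ| = 0.632
RL = −20·log₁₀|Γ| = −20·log₁₀(0.632)

RL ≈ 3.98 dB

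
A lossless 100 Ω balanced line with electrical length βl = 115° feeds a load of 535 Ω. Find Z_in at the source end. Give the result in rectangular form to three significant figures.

tan(βl) = tan(115°) = -2.14
Z_in = Z_0·(Z_L + jZ_0·tanβl)/(Z_0 + jZ_L·tanβl)
     = 100·(535 − j214)/(100 − j1150)

Z_in ≈ 22.6 + j44.7 Ω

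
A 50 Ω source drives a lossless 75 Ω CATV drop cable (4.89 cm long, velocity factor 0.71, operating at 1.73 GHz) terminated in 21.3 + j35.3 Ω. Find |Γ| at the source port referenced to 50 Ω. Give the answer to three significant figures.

λ = v/f = 0.71·c / 1.73 GHz = 0.123 m
βl = 2π·l/λ = 2π × 0.397 = 143°
tan(βl) = -0.754
Z_in = Z_0·(Z_L + jZ_0·tanβl)/(Z_0 + jZ_L·tanβl) = 17.8 − j12.9 Ω
Γ_s = (Z_in − Z_s)/(Z_in + Z_s) = (-32.2 − j12.9)/(67.8 − j12.9), |Γ_s| = 0.503

|Γ| ≈ 0.503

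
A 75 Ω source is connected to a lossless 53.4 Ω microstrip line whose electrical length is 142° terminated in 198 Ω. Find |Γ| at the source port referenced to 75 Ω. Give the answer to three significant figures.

tan(βl) = -0.781
Z_in = Z_0·(Z_L + jZ_0·tanβl)/(Z_0 + jZ_L·tanβl) = 34 + j56.6 Ω
Γ_s = (Z_in − Z_s)/(Z_in + Z_s) = (-41 + j56.6)/(109 + j56.6), |Γ_s| = 0.57

|Γ| ≈ 0.57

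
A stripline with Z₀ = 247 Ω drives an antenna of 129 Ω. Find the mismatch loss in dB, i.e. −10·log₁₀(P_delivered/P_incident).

mismatch loss ≈ 0.45 dB

Γ = (129 − 247)/(129 + 247) = -0.314
|Γ|² = 0.0985, so P_del/P_inc = 1 − |Γ|² = 0.902
ML = −10·log₁₀(1 − |Γ|²)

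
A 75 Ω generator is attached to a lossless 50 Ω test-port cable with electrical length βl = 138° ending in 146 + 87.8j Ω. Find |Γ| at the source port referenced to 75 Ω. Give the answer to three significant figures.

|Γ| ≈ 0.656

tan(βl) = -0.9
Z_in = Z_0·(Z_L + jZ_0·tanβl)/(Z_0 + jZ_L·tanβl) = 19.5 + j36.4 Ω
Γ_s = (Z_in − Z_s)/(Z_in + Z_s) = (-55.5 + j36.4)/(94.5 + j36.4), |Γ_s| = 0.656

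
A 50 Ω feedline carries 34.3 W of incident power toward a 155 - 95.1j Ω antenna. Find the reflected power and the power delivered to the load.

|Γ| = |(105 − j95.1)/(205 − j95.1)| = 0.627
|Γ|² = 0.393
P_refl = |Γ|²·P_inc = 13.5 W, P_del = (1 − |Γ|²)·P_inc = 20.8 W

P_reflected ≈ 13.5 W; P_delivered ≈ 20.8 W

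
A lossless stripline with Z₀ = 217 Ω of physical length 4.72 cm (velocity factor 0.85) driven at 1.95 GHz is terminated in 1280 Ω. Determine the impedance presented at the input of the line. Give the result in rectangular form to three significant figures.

Z_in ≈ 61.3 + j173 Ω

λ = v/f = 0.85·c / 1.95 GHz = 0.131 m
βl = 2π·l/λ = 2π × 0.361 = 130°
tan(βl) = tan(130°) = -1.19
Z_in = Z_0·(Z_L + jZ_0·tanβl)/(Z_0 + jZ_L·tanβl)
     = 217·(1280 − j259)/(217 − j1530)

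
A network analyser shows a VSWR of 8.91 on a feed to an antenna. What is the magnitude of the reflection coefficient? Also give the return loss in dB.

|Γ| = (S − 1)/(S + 1) = (8.91 − 1)/(8.91 + 1) = 7.91/9.91
RL = −20·log₁₀|Γ| = −20·log₁₀(0.798)

|Γ| ≈ 0.798; return loss ≈ 1.96 dB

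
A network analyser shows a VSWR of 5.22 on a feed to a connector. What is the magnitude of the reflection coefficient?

|Γ| ≈ 0.678

|Γ| = (S − 1)/(S + 1) = (5.22 − 1)/(5.22 + 1) = 4.22/6.22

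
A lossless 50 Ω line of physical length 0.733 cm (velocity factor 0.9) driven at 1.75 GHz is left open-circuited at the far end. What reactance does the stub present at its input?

λ = v/f = 0.9·c / 1.75 GHz = 0.154 m
βl = 2π·l/λ = 2π × 0.0475 = 17.1°
tan(βl) = 0.308
For an open-circuited stub, Z_in = −jZ_0·cot(βl) = −jZ_0/tan(βl)

X_in ≈ -162 Ω (capacitive)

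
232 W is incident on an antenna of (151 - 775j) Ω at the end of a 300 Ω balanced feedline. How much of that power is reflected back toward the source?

|Γ| = |(-149 − j775)/(451 − j775)| = 0.88
|Γ|² = 0.775
P_refl = |Γ|²·P_inc = 180 W, P_del = (1 − |Γ|²)·P_inc = 52.3 W

P_reflected ≈ 180 W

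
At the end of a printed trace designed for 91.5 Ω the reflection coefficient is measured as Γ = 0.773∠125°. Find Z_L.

Z_L ≈ 14.8 + j46.6 Ω

Z_L = Z_0·(1 + Γ)/(1 − Γ) = 91.5·(0.557 + j0.633)/(1.44 − j0.633)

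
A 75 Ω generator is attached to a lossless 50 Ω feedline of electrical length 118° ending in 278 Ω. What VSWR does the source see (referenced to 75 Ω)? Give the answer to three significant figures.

tan(βl) = -1.88
Z_in = Z_0·(Z_L + jZ_0·tanβl)/(Z_0 + jZ_L·tanβl) = 11.4 + j25.5 Ω
Γ_s = (Z_in − Z_s)/(Z_in + Z_s) = (-63.6 + j25.5)/(86.4 + j25.5), |Γ_s| = 0.76
VSWR = (1 + |Γ_s|)/(1 − |Γ_s|)

VSWR ≈ 7.34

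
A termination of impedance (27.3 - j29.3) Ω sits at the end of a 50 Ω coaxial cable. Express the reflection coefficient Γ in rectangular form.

Γ ≈ -0.131 − j0.429

Γ = (Z_L − Z_0)/(Z_L + Z_0) = (-22.7 − j29.3)/(77.3 − j29.3)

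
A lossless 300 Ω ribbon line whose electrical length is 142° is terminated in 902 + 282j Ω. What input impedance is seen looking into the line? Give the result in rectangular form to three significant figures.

Z_in ≈ 170 + j258 Ω

tan(βl) = tan(142°) = -0.781
Z_in = Z_0·(Z_L + jZ_0·tanβl)/(Z_0 + jZ_L·tanβl)
     = 300·(902 + j47.6)/(520 − j705)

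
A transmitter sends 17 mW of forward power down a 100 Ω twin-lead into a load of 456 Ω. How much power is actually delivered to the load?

Γ = (456 − 100)/(456 + 100) = 0.64
|Γ|² = 0.41
P_refl = |Γ|²·P_inc = 6.97 mW, P_del = (1 − |Γ|²)·P_inc = 10 mW

P_delivered ≈ 10 mW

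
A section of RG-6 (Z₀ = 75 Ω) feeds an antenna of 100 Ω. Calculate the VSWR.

For a purely resistive load, VSWR = R_L/Z_0 or Z_0/R_L (whichever > 1) = 100/75

VSWR ≈ 1.33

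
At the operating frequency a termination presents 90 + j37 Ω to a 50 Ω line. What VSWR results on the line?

Γ = (Z_L − Z_0)/(Z_L + Z_0) = (40 + j37)/(140 + j37)
|Γ| = 54.5/145 = 0.376
VSWR = (1 + |Γ|)/(1 − |Γ|) = 1.38/0.624

VSWR ≈ 2.21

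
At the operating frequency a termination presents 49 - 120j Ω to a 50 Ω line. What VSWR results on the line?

Γ = (Z_L − Z_0)/(Z_L + Z_0) = (-1 − j120)/(99 − j120)
|Γ| = 120/156 = 0.771
VSWR = (1 + |Γ|)/(1 − |Γ|) = 1.77/0.229

VSWR ≈ 7.75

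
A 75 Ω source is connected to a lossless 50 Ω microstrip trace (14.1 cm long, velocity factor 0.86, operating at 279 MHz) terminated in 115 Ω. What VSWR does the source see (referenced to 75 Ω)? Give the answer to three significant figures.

λ = v/f = 0.86·c / 279 MHz = 0.925 m
βl = 2π·l/λ = 2π × 0.152 = 54.9°
tan(βl) = 1.42
Z_in = Z_0·(Z_L + jZ_0·tanβl)/(Z_0 + jZ_L·tanβl) = 29.7 − j26.1 Ω
Γ_s = (Z_in − Z_s)/(Z_in + Z_s) = (-45.3 − j26.1)/(105 − j26.1), |Γ_s| = 0.484
VSWR = (1 + |Γ_s|)/(1 − |Γ_s|)

VSWR ≈ 2.88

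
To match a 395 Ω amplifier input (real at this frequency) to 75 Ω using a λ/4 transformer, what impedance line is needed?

Z_qwt ≈ 172 Ω

Z_qwt = √(Z_0·R_L) = √(75 × 395) = √29620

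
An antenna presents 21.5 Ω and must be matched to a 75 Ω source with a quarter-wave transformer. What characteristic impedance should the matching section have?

Z_qwt = √(Z_0·R_L) = √(75 × 21.5) = √1612

Z_qwt ≈ 40.2 Ω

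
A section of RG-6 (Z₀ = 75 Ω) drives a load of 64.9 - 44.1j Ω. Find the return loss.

RL ≈ 10.2 dB

Γ = (-10.1 − j44.1)/(139.9 − j44.1), |Γ| = 0.308
RL = −20·log₁₀|Γ| = −20·log₁₀(0.308)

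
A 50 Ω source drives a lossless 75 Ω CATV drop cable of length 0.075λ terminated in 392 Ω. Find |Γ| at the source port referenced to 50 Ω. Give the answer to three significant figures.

|Γ| ≈ 0.749

βl = 2π × 0.075 = 27°
tan(βl) = 0.51
Z_in = Z_0·(Z_L + jZ_0·tanβl)/(Z_0 + jZ_L·tanβl) = 61 − j124 Ω
Γ_s = (Z_in − Z_s)/(Z_in + Z_s) = (11 − j124)/(111 − j124), |Γ_s| = 0.749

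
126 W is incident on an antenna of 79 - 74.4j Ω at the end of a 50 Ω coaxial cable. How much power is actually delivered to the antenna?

P_delivered ≈ 89.8 W

|Γ| = |(29 − j74.4)/(129 − j74.4)| = 0.536
|Γ|² = 0.288
P_refl = |Γ|²·P_inc = 36.2 W, P_del = (1 − |Γ|²)·P_inc = 89.8 W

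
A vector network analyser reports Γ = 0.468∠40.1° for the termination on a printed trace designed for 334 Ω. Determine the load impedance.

Z_L = Z_0·(1 + Γ)/(1 − Γ) = 334·(1.36 + j0.301)/(0.642 − j0.301)

Z_L ≈ 519 + j400 Ω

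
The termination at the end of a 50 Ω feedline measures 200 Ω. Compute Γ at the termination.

Γ = (Z_L − Z_0)/(Z_L + Z_0) = (200 − 50)/(200 + 50) = 150/250

Γ = 0.6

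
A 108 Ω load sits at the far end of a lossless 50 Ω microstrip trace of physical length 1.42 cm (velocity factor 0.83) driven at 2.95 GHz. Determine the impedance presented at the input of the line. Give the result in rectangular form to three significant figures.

λ = v/f = 0.83·c / 2.95 GHz = 0.0844 m
βl = 2π·l/λ = 2π × 0.168 = 60.6°
tan(βl) = tan(60.6°) = 1.77
Z_in = Z_0·(Z_L + jZ_0·tanβl)/(Z_0 + jZ_L·tanβl)
     = 50·(108 + j88.6)/(50 + j191)

Z_in ≈ 28.6 − j20.8 Ω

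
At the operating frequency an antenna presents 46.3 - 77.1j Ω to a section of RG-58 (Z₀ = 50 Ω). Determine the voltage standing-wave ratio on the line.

Γ = (Z_L − Z_0)/(Z_L + Z_0) = (-3.7 − j77.1)/(96.3 − j77.1)
|Γ| = 77.2/123 = 0.626
VSWR = (1 + |Γ|)/(1 − |Γ|) = 1.63/0.374

VSWR ≈ 4.34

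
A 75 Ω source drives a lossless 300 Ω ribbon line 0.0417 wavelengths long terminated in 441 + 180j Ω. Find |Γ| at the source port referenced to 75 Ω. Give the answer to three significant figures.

βl = 2π × 0.0417 = 15°
tan(βl) = 0.268
Z_in = Z_0·(Z_L + jZ_0·tanβl)/(Z_0 + jZ_L·tanβl) = 550 + j52 Ω
Γ_s = (Z_in − Z_s)/(Z_in + Z_s) = (475 + j52)/(625 + j52), |Γ_s| = 0.762

|Γ| ≈ 0.762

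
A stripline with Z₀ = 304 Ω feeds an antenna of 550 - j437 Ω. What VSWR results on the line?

VSWR ≈ 3.19

Γ = (Z_L − Z_0)/(Z_L + Z_0) = (246 − j437)/(854 − j437)
|Γ| = 501/959 = 0.523
VSWR = (1 + |Γ|)/(1 − |Γ|) = 1.52/0.477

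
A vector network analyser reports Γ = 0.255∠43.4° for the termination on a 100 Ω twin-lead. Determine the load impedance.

Z_L ≈ 135 + j50.5 Ω

Z_L = Z_0·(1 + Γ)/(1 − Γ) = 100·(1.19 + j0.175)/(0.815 − j0.175)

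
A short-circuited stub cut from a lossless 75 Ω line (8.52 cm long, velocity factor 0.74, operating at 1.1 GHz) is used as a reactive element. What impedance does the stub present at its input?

λ = v/f = 0.74·c / 1.1 GHz = 0.202 m
βl = 2π·l/λ = 2π × 0.422 = 152°
tan(βl) = -0.532
For a short-circuited stub, Z_in = jZ_0·tan(βl)

Z_in ≈ −j39.9 Ω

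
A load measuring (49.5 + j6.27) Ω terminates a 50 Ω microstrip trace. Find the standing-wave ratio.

Γ = (Z_L − Z_0)/(Z_L + Z_0) = (-0.5 + j6.27)/(99.5 + j6.27)
|Γ| = 6.29/99.7 = 0.0631
VSWR = (1 + |Γ|)/(1 − |Γ|) = 1.06/0.937

VSWR ≈ 1.13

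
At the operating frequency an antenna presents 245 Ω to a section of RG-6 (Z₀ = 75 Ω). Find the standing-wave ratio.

VSWR ≈ 3.27

Γ = (245 − 75)/(245 + 75) = 0.531
VSWR = (1 + 0.531)/(1 − 0.531)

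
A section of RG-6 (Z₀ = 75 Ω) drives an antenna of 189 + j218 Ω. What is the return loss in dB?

Γ = (114 + j218)/(264 + j218), |Γ| = 0.719
RL = −20·log₁₀|Γ| = −20·log₁₀(0.719)

RL ≈ 2.87 dB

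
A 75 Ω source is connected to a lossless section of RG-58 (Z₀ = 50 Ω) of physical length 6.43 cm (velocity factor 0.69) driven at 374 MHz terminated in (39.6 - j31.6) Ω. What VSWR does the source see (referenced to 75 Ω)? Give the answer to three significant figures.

λ = v/f = 0.69·c / 374 MHz = 0.553 m
βl = 2π·l/λ = 2π × 0.116 = 41.8°
tan(βl) = 0.895
Z_in = Z_0·(Z_L + jZ_0·tanβl)/(Z_0 + jZ_L·tanβl) = 24.1 − j2.54 Ω
Γ_s = (Z_in − Z_s)/(Z_in + Z_s) = (-50.9 − j2.54)/(99.1 − j2.54), |Γ_s| = 0.513
VSWR = (1 + |Γ_s|)/(1 − |Γ_s|)

VSWR ≈ 3.11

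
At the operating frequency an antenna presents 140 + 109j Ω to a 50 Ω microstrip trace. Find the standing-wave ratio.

Γ = (Z_L − Z_0)/(Z_L + Z_0) = (90 + j109)/(190 + j109)
|Γ| = 141/219 = 0.645
VSWR = (1 + |Γ|)/(1 − |Γ|) = 1.65/0.355

VSWR ≈ 4.64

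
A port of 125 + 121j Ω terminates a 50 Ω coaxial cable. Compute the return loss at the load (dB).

Γ = (75 + j121)/(175 + j121), |Γ| = 0.669
RL = −20·log₁₀|Γ| = −20·log₁₀(0.669)

RL ≈ 3.49 dB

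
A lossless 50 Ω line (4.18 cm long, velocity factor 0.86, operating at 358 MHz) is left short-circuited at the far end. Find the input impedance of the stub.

Z_in ≈ +j19.1 Ω

λ = v/f = 0.86·c / 358 MHz = 0.721 m
βl = 2π·l/λ = 2π × 0.058 = 20.9°
tan(βl) = 0.381
For a short-circuited stub, Z_in = jZ_0·tan(βl)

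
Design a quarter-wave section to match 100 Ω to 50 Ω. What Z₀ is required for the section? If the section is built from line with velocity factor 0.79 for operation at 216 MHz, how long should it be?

Z_qwt = √(Z_0·R_L) = √(50 × 100) = √5000
λ = 0.79·c/f = 1.1 m, so l = λ/4 = 0.274 m

Z_qwt ≈ 70.7 Ω; length ≈ 27.4 cm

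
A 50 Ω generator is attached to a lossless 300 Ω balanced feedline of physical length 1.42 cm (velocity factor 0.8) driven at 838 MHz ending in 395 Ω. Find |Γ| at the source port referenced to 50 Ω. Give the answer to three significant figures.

λ = v/f = 0.8·c / 838 MHz = 0.286 m
βl = 2π·l/λ = 2π × 0.0496 = 17.8°
tan(βl) = 0.322
Z_in = Z_0·(Z_L + jZ_0·tanβl)/(Z_0 + jZ_L·tanβl) = 370 − j60.1 Ω
Γ_s = (Z_in − Z_s)/(Z_in + Z_s) = (320 − j60.1)/(420 − j60.1), |Γ_s| = 0.767

|Γ| ≈ 0.767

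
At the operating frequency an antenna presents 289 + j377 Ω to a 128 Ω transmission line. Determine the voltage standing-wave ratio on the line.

Γ = (Z_L − Z_0)/(Z_L + Z_0) = (161 + j377)/(417 + j377)
|Γ| = 410/562 = 0.729
VSWR = (1 + |Γ|)/(1 − |Γ|) = 1.73/0.271

VSWR ≈ 6.39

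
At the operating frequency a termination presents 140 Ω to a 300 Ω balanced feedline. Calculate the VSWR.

VSWR ≈ 2.14

Γ = (140 − 300)/(140 + 300) = -0.364
VSWR = (1 + 0.364)/(1 − 0.364)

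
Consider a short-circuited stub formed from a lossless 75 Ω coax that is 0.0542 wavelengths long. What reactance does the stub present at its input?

βl = 2π × 0.0542 = 19.5°
tan(βl) = 0.354
For a short-circuited stub, Z_in = jZ_0·tan(βl)

X_in ≈ 26.6 Ω (inductive)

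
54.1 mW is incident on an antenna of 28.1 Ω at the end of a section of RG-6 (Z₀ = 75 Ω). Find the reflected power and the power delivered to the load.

Γ = (28.1 − 75)/(28.1 + 75) = -0.455
|Γ|² = 0.207
P_refl = |Γ|²·P_inc = 11.2 mW, P_del = (1 − |Γ|²)·P_inc = 42.9 mW

P_reflected ≈ 11.2 mW; P_delivered ≈ 42.9 mW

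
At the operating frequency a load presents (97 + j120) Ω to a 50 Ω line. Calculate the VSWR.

VSWR ≈ 5.23

Γ = (Z_L − Z_0)/(Z_L + Z_0) = (47 + j120)/(147 + j120)
|Γ| = 129/190 = 0.679
VSWR = (1 + |Γ|)/(1 − |Γ|) = 1.68/0.321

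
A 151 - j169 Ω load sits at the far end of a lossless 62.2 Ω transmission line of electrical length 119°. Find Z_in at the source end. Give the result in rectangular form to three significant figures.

Z_in ≈ 18.7 + j51.1 Ω

tan(βl) = tan(119°) = -1.8
Z_in = Z_0·(Z_L + jZ_0·tanβl)/(Z_0 + jZ_L·tanβl)
     = 62.2·(151 − j281)/(-243 − j272)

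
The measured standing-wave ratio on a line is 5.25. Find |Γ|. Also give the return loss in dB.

|Γ| ≈ 0.68; return loss ≈ 3.35 dB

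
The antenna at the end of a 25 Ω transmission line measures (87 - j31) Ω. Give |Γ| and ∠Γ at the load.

Γ ≈ 0.596 ∠ -11.1°

Γ = (Z_L − Z_0)/(Z_L + Z_0) = (62 − j31)/(112 − j31)
|Γ| = 69.3/116 = 0.596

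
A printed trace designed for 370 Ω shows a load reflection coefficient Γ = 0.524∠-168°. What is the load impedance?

Z_L ≈ 117 − j35.1 Ω

Z_L = Z_0·(1 + Γ)/(1 − Γ) = 370·(0.487 − j0.109)/(1.51 + j0.109)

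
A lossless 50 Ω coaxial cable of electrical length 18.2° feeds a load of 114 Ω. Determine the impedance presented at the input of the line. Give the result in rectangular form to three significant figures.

tan(βl) = tan(18.2°) = 0.329
Z_in = Z_0·(Z_L + jZ_0·tanβl)/(Z_0 + jZ_L·tanβl)
     = 50·(114 + j16.4)/(50 + j37.5)

Z_in ≈ 80.9 − j44.2 Ω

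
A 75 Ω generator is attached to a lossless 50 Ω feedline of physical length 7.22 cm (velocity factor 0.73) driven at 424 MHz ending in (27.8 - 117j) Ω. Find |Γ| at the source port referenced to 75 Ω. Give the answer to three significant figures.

|Γ| ≈ 0.891

λ = v/f = 0.73·c / 424 MHz = 0.517 m
βl = 2π·l/λ = 2π × 0.14 = 50.3°
tan(βl) = 1.21
Z_in = Z_0·(Z_L + jZ_0·tanβl)/(Z_0 + jZ_L·tanβl) = 4.53 − j15.6 Ω
Γ_s = (Z_in − Z_s)/(Z_in + Z_s) = (-70.5 − j15.6)/(79.5 − j15.6), |Γ_s| = 0.891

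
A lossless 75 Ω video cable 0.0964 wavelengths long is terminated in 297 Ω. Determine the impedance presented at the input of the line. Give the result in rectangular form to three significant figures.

Z_in ≈ 51.6 − j89.5 Ω

βl = 2π × 0.0964 = 34.7°
tan(βl) = tan(34.7°) = 0.693
Z_in = Z_0·(Z_L + jZ_0·tanβl)/(Z_0 + jZ_L·tanβl)
     = 75·(297 + j51.9)/(75 + j206)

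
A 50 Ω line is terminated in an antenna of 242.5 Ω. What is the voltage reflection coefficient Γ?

Γ = (Z_L − Z_0)/(Z_L + Z_0) = (242.5 − 50)/(242.5 + 50) = 192.5/292.5

Γ = 0.658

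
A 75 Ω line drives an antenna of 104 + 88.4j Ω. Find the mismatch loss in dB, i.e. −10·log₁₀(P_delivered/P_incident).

mismatch loss ≈ 1.06 dB

Γ = (29 + j88.4)/(179 + j88.4), |Γ| = 0.466
|Γ|² = 0.217, so P_del/P_inc = 1 − |Γ|² = 0.783
ML = −10·log₁₀(1 − |Γ|²)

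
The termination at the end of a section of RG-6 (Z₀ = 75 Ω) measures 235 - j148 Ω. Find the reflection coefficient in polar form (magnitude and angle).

Γ ≈ 0.634 ∠ -17.2°

Γ = (Z_L − Z_0)/(Z_L + Z_0) = (160 − j148)/(310 − j148)
|Γ| = 218/344 = 0.634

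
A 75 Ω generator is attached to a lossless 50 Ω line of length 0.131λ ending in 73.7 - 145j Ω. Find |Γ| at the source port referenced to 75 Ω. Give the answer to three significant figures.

βl = 2π × 0.131 = 47.2°
tan(βl) = 1.08
Z_in = Z_0·(Z_L + jZ_0·tanβl)/(Z_0 + jZ_L·tanβl) = 8.15 − j25.2 Ω
Γ_s = (Z_in − Z_s)/(Z_in + Z_s) = (-66.9 − j25.2)/(83.1 − j25.2), |Γ_s| = 0.822

|Γ| ≈ 0.822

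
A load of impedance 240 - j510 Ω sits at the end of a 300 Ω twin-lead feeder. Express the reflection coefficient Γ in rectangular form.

Γ ≈ 0.413 − j0.555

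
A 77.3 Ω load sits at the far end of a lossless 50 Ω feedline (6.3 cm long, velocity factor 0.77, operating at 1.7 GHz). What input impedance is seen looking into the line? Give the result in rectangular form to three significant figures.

λ = v/f = 0.77·c / 1.7 GHz = 0.136 m
βl = 2π·l/λ = 2π × 0.464 = 167°
tan(βl) = tan(167°) = -0.233
Z_in = Z_0·(Z_L + jZ_0·tanβl)/(Z_0 + jZ_L·tanβl)
     = 50·(77.3 − j11.6)/(50 − j18)

Z_in ≈ 72.2 + j14.3 Ω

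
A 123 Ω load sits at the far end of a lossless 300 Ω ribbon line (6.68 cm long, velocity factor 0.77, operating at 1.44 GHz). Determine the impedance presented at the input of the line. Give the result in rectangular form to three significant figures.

λ = v/f = 0.77·c / 1.44 GHz = 0.16 m
βl = 2π·l/λ = 2π × 0.416 = 150°
tan(βl) = tan(150°) = -0.579
Z_in = Z_0·(Z_L + jZ_0·tanβl)/(Z_0 + jZ_L·tanβl)
     = 300·(123 − j174)/(300 − j71.3)

Z_in ≈ 156 − j137 Ω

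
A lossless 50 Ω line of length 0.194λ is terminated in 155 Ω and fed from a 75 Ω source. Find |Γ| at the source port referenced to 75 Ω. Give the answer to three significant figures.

|Γ| ≈ 0.627

βl = 2π × 0.194 = 69.8°
tan(βl) = 2.72
Z_in = Z_0·(Z_L + jZ_0·tanβl)/(Z_0 + jZ_L·tanβl) = 18 − j16.2 Ω
Γ_s = (Z_in − Z_s)/(Z_in + Z_s) = (-57 − j16.2)/(93 − j16.2), |Γ_s| = 0.627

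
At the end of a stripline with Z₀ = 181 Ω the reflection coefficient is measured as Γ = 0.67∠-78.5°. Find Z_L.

Z_L = Z_0·(1 + Γ)/(1 − Γ) = 181·(1.13 − j0.657)/(0.866 + j0.657)

Z_L ≈ 84.4 − j201 Ω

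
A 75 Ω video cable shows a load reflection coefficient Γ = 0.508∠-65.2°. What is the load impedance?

Z_L ≈ 66.9 − j83.2 Ω

Z_L = Z_0·(1 + Γ)/(1 − Γ) = 75·(1.21 − j0.461)/(0.787 + j0.461)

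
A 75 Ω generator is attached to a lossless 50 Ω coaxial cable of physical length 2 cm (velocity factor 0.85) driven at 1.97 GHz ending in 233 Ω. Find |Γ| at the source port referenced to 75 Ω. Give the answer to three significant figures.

λ = v/f = 0.85·c / 1.97 GHz = 0.129 m
βl = 2π·l/λ = 2π × 0.155 = 55.6°
tan(βl) = 1.46
Z_in = Z_0·(Z_L + jZ_0·tanβl)/(Z_0 + jZ_L·tanβl) = 15.4 − j31.9 Ω
Γ_s = (Z_in − Z_s)/(Z_in + Z_s) = (-59.6 − j31.9)/(90.4 − j31.9), |Γ_s| = 0.705

|Γ| ≈ 0.705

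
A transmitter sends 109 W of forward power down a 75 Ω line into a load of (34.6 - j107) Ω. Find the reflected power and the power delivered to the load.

|Γ| = |(-40.4 − j107)/(109.6 − j107)| = 0.747
|Γ|² = 0.558
P_refl = |Γ|²·P_inc = 60.8 W, P_del = (1 − |Γ|²)·P_inc = 48.2 W

P_reflected ≈ 60.8 W; P_delivered ≈ 48.2 W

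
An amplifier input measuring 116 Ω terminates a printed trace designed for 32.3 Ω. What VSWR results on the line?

VSWR ≈ 3.59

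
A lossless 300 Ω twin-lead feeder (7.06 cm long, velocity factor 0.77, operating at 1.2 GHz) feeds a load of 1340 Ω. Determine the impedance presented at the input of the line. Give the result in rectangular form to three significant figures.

λ = v/f = 0.77·c / 1.2 GHz = 0.193 m
βl = 2π·l/λ = 2π × 0.367 = 132°
tan(βl) = tan(132°) = -1.11
Z_in = Z_0·(Z_L + jZ_0·tanβl)/(Z_0 + jZ_L·tanβl)
     = 300·(1340 − j333)/(300 − j1490)

Z_in ≈ 117 + j247 Ω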